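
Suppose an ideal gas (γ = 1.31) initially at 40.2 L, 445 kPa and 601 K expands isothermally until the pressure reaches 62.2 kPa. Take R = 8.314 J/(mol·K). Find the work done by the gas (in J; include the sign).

n = P₁V₁/(RT₁) = 445×40.2/(8.314×601) = 3.58 mol.
Isothermal: T stays 601 K; PV = const ⇒ V₂ = 288 L, P₂ = 62.2 kPa.
W = nRT ln(V₂/V₁) = 3.58×8.314×601×ln(7.15) = 35200 J.

35200 J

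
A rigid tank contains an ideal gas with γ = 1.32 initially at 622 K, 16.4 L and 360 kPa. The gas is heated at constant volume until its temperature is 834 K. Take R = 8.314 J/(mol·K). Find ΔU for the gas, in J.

n = P₁V₁/(RT₁) = 360×16.4/(8.314×622) = 1.14 mol.
Isochoric: V stays 16.4 L; P/T = const ⇒ T₂ = 834 K, P₂ = 483 kPa.
For an ideal gas ΔU = nCvΔT with Cv = R/(γ−1) = 26.0 J/(mol·K).
ΔU = 1.14×26.0×(834−622) = 6290 J.

6290 J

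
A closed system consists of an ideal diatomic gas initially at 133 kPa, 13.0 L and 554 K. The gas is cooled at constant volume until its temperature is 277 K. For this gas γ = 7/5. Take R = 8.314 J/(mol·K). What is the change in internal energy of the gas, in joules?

-2160 J

n = P₁V₁/(RT₁) = 133×13.0/(8.314×554) = 0.375 mol.
Isochoric: V stays 13.0 L; P/T = const ⇒ T₂ = 277 K, P₂ = 66.5 kPa.
For an ideal gas ΔU = nCvΔT with Cv = (5/2)R = 20.8 J/(mol·K).
ΔU = 0.375×20.8×(277−554) = -2160 J.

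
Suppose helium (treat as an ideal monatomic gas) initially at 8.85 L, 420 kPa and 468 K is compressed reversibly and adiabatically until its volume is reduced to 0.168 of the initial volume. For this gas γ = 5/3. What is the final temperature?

1540 K

Adiabatic: TV^(γ−1) = const ⇒ T₂ = 468×(5.95)^0.667 = 1540 K; PV^γ = const ⇒ P₂ = 8210 kPa.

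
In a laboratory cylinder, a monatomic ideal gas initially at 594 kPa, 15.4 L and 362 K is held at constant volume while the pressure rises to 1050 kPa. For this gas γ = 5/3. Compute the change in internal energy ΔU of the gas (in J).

10500 J

n = P₁V₁/(RT₁) = 594×15.4/(8.314×362) = 3.04 mol.
Isochoric: V stays 15.4 L; P/T = const ⇒ T₂ = 640 K, P₂ = 1050 kPa.
For an ideal gas ΔU = nCvΔT with Cv = (3/2)R = 12.5 J/(mol·K).
ΔU = 3.04×12.5×(640−362) = 10500 J.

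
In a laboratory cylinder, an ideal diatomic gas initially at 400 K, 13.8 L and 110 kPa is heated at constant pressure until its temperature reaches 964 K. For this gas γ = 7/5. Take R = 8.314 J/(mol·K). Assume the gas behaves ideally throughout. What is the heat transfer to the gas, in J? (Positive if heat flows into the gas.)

7490 J

n = P₁V₁/(RT₁) = 110×13.8/(8.314×400) = 0.456 mol.
Isobaric: P stays 110 kPa; V/T = const ⇒ T₂ = 964 K, V₂ = 33.3 L.
W = PΔV = 110×(33.3−13.8) kPa·L = 2140 J.
ΔU = nCvΔT = 0.456×20.8×(964−400) = 5350 J.
Q = ΔU + W = nCpΔT = 7490 J.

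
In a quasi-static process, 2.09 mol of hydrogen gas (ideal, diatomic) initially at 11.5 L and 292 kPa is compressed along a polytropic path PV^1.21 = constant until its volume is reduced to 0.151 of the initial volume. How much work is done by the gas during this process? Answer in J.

-7790 J

T₁ = P₁V₁/(nR) = 292×11.5/(2.09×8.314) = 193 K.
Polytropic n=1.21: T₂ = T₁(V₁/V₂)^(n−1) = 193×(6.62)^0.21 = 287 K; P₂ = P₁(V₁/V₂)^n = 2880 kPa.
W = (P₁V₁−P₂V₂)/(n−1) = (292×11.5−2880×1.74)/0.21 = -7790 J.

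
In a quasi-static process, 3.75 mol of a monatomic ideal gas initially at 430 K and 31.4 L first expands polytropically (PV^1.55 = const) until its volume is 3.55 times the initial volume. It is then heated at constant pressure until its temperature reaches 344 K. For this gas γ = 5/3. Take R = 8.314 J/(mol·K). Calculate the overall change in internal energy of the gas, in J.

P₁ = nRT₁/V₁ = 3.75×8.314×430/31.4 = 427 kPa.
Step 1 — Polytropic n=1.55: T₂ = T₁(V₁/V₂)^(n−1) = 430×(0.282)^0.55 = 214 K; P₂ = P₁(V₁/V₂)^n = 59.9 kPa.
W = (P₁V₁−P₂V₂)/(n−1) = (427×31.4−59.9×111)/0.55 = 12200 J.
ΔU = nCvΔT = 3.75×12.5×(214−430) = -10100 J.
Q = ΔU + W = 2140 J.
State after step 1: P = 59.9 kPa, V = 111 L, T = 214 K.
Step 2 — Isobaric: P stays 59.9 kPa; V/T = const ⇒ T₂ = 344 K, V₂ = 179 L.
W = PΔV = 59.9×(179−111) kPa·L = 4050 J.
ΔU = nCvΔT = 3.75×12.5×(344−214) = 6070 J.
Q = ΔU + W = nCpΔT = 10100 J.
Net over both steps: W = 16300 J, Q = 12300 J, ΔU = -4020 J.

-4020 J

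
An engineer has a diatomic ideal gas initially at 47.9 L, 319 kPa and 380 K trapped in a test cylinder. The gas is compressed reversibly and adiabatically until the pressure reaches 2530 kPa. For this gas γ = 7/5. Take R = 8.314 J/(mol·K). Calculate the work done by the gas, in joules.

n = P₁V₁/(RT₁) = 319×47.9/(8.314×380) = 4.84 mol.
Adiabatic: T₂/T₁ = (P₂/P₁)^((γ−1)/γ) ⇒ T₂ = 380×(7.93)^0.286 = 687 K; V₂ = 10.9 L.
ΔU = nCvΔT = 4.84×20.8×(687−380) = 30800 J.
Q = 0 for an adiabatic process, so W = −ΔU = -30800 J.

-30800 J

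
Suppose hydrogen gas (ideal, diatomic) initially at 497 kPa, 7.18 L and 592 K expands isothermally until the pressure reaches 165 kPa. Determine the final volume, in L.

Isothermal: T stays 592 K; PV = const ⇒ V₂ = 21.6 L, P₂ = 165 kPa.

21.6 L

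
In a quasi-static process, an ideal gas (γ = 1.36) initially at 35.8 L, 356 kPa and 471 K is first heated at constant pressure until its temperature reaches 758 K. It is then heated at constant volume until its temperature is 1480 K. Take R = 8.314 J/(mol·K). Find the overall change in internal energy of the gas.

n = P₁V₁/(RT₁) = 356×35.8/(8.314×471) = 3.25 mol.
Step 1 — Isobaric: P stays 356 kPa; V/T = const ⇒ T₂ = 758 K, V₂ = 57.6 L.
W = PΔV = 356×(57.6−35.8) kPa·L = 7770 J.
ΔU = nCvΔT = 3.25×23.1×(758−471) = 21600 J.
Q = ΔU + W = nCpΔT = 29300 J.
State after step 1: P = 356 kPa, V = 57.6 L, T = 758 K.
Step 2 — Isochoric: V stays 57.6 L; P/T = const ⇒ T₂ = 1480 K, P₂ = 695 kPa.
W = 0 (no volume change).
ΔU = nCvΔT = 3.25×23.1×(1480−758) = 54300 J.
Q = ΔU = 54300 J.
Net over both steps: W = 7770 J, Q = 83600 J, ΔU = 75800 J.

75800 J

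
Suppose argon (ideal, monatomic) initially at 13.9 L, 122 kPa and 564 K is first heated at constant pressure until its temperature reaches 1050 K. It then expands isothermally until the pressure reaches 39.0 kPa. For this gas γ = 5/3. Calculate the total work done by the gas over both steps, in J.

5060 J

n = P₁V₁/(RT₁) = 122×13.9/(8.314×564) = 0.362 mol.
Step 1 — Isobaric: P stays 122 kPa; V/T = const ⇒ T₂ = 1050 K, V₂ = 25.9 L.
W = PΔV = 122×(25.9−13.9) kPa·L = 1460 J.
ΔU = nCvΔT = 0.362×12.5×(1050−564) = 2190 J.
Q = ΔU + W = nCpΔT = 3650 J.
State after step 1: P = 122 kPa, V = 25.9 L, T = 1050 K.
Step 2 — Isothermal: T stays 1050 K; PV = const ⇒ V₂ = 81.0 L, P₂ = 39.0 kPa.
ΔU = 0 (ideal gas, T constant).
W = nRT ln(V₂/V₁) = 0.362×8.314×1050×ln(3.13) = 3600 J.
Q = ΔU + W = 3600 J.
Net over both steps: W = 5060 J, Q = 7250 J, ΔU = 2190 J.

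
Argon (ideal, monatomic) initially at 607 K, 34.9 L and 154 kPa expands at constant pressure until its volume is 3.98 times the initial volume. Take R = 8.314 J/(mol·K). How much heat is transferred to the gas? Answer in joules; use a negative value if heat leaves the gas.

n = P₁V₁/(RT₁) = 154×34.9/(8.314×607) = 1.06 mol.
Isobaric: P stays 154 kPa; V/T = const ⇒ T₂ = 2420 K, V₂ = 139 L.
W = PΔV = 154×(139−34.9) kPa·L = 16000 J.
ΔU = nCvΔT = 1.06×12.5×(2420−607) = 24000 J.
Q = ΔU + W = nCpΔT = 40000 J.

40000 J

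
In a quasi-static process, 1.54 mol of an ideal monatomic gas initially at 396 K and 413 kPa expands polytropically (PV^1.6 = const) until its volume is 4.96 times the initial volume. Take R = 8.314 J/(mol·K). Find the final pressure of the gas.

V₁ = nRT₁/P₁ = 1.54×8.314×396/413 = 12.3 L.
Polytropic n=1.6: T₂ = T₁(V₁/V₂)^(n−1) = 396×(0.202)^0.60 = 151 K; P₂ = P₁(V₁/V₂)^n = 31.9 kPa.

31.9 kPa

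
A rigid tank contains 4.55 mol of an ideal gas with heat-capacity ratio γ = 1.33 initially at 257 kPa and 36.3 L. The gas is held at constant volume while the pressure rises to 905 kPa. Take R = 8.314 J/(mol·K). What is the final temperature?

T₁ = P₁V₁/(nR) = 257×36.3/(4.55×8.314) = 247 K.
Isochoric: V stays 36.3 L; P/T = const ⇒ T₂ = 868 K, P₂ = 905 kPa.

868 K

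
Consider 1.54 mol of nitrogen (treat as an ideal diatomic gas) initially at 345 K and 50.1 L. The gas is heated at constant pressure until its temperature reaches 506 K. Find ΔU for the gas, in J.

5150 J

P₁ = nRT₁/V₁ = 1.54×8.314×345/50.1 = 88.2 kPa.
Isobaric: P stays 88.2 kPa; V/T = const ⇒ T₂ = 506 K, V₂ = 73.5 L.
For an ideal gas ΔU = nCvΔT with Cv = (5/2)R = 20.8 J/(mol·K).
ΔU = 1.54×20.8×(506−345) = 5150 J.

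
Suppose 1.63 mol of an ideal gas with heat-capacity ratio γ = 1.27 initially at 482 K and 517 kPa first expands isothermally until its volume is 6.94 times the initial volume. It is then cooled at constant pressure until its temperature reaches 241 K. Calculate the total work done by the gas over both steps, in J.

9390 J

V₁ = nRT₁/P₁ = 1.63×8.314×482/517 = 12.6 L.
Step 1 — Isothermal: T stays 482 K; PV = const ⇒ V₂ = 87.7 L, P₂ = 74.5 kPa.
ΔU = 0 (ideal gas, T constant).
W = nRT ln(V₂/V₁) = 1.63×8.314×482×ln(6.94) = 12700 J.
Q = ΔU + W = 12700 J.
State after step 1: P = 74.5 kPa, V = 87.7 L, T = 482 K.
Step 2 — Isobaric: P stays 74.5 kPa; V/T = const ⇒ T₂ = 241 K, V₂ = 43.8 L.
W = PΔV = 74.5×(43.8−87.7) kPa·L = -3270 J.
ΔU = nCvΔT = 1.63×30.8×(241−482) = -12100 J.
Q = ΔU + W = nCpΔT = -15400 J.
Net over both steps: W = 9390 J, Q = -2710 J, ΔU = -12100 J.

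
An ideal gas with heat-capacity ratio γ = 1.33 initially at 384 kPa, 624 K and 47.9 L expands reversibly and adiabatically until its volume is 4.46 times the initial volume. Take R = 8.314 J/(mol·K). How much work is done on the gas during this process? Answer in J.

-21700 J

n = P₁V₁/(RT₁) = 384×47.9/(8.314×624) = 3.55 mol.
Adiabatic: TV^(γ−1) = const ⇒ T₂ = 624×(0.224)^0.330 = 381 K; PV^γ = const ⇒ P₂ = 52.6 kPa.
ΔU = nCvΔT = 3.55×25.2×(381−624) = -21700 J.
Q = 0 for an adiabatic process, so W = −ΔU = 21700 J.
Work done on the gas = −W_by = -21700 J.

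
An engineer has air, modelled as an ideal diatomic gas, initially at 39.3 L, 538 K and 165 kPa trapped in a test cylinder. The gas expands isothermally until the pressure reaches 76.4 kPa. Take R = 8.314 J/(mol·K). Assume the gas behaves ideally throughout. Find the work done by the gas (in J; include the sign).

n = P₁V₁/(RT₁) = 165×39.3/(8.314×538) = 1.45 mol.
Isothermal: T stays 538 K; PV = const ⇒ V₂ = 84.9 L, P₂ = 76.4 kPa.
W = nRT ln(V₂/V₁) = 1.45×8.314×538×ln(2.16) = 4990 J.

4990 J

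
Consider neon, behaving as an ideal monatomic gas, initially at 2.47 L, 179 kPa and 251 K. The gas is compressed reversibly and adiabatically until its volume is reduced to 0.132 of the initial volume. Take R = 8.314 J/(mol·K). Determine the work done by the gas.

-1890 J

n = P₁V₁/(RT₁) = 179×2.47/(8.314×251) = 0.212 mol.
Adiabatic: TV^(γ−1) = const ⇒ T₂ = 251×(7.58)^0.667 = 968 K; PV^γ = const ⇒ P₂ = 5230 kPa.
ΔU = nCvΔT = 0.212×12.5×(968−251) = 1890 J.
Q = 0 for an adiabatic process, so W = −ΔU = -1890 J.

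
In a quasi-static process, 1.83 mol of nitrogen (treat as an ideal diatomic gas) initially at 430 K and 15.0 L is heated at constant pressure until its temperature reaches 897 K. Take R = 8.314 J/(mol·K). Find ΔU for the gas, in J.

P₁ = nRT₁/V₁ = 1.83×8.314×430/15.0 = 436 kPa.
Isobaric: P stays 436 kPa; V/T = const ⇒ T₂ = 897 K, V₂ = 31.3 L.
For an ideal gas ΔU = nCvΔT with Cv = (5/2)R = 20.8 J/(mol·K).
ΔU = 1.83×20.8×(897−430) = 17800 J.

17800 J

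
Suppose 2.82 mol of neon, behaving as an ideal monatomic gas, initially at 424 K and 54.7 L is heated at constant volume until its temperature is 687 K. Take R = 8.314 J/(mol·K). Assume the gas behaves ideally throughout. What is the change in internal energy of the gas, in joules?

P₁ = nRT₁/V₁ = 2.82×8.314×424/54.7 = 182 kPa.
Isochoric: V stays 54.7 L; P/T = const ⇒ T₂ = 687 K, P₂ = 294 kPa.
For an ideal gas ΔU = nCvΔT with Cv = (3/2)R = 12.5 J/(mol·K).
ΔU = 2.82×12.5×(687−424) = 9250 J.

9250 J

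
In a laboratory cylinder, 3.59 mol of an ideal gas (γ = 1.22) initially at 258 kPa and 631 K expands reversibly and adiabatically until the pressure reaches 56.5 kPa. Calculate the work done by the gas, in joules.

V₁ = nRT₁/P₁ = 3.59×8.314×631/258 = 73.0 L.
Adiabatic: T₂/T₁ = (P₂/P₁)^((γ−1)/γ) ⇒ T₂ = 631×(0.219)^0.180 = 480 K; V₂ = 253 L.
ΔU = nCvΔT = 3.59×37.8×(480−631) = -20500 J.
Q = 0 for an adiabatic process, so W = −ΔU = 20500 J.

20500 J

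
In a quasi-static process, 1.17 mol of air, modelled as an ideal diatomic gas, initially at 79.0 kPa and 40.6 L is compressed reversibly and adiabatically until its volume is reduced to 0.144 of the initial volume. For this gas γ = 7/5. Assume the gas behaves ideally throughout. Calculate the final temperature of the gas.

T₁ = P₁V₁/(nR) = 79.0×40.6/(1.17×8.314) = 330 K.
Adiabatic: TV^(γ−1) = const ⇒ T₂ = 330×(6.94)^0.400 = 716 K; PV^γ = const ⇒ P₂ = 1190 kPa.

716 K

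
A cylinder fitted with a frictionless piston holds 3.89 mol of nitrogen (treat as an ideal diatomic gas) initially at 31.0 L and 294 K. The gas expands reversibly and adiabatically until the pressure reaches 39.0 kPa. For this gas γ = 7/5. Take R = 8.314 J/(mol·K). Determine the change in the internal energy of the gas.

-10600 J

P₁ = nRT₁/V₁ = 3.89×8.314×294/31.0 = 307 kPa.
Adiabatic: T₂/T₁ = (P₂/P₁)^((γ−1)/γ) ⇒ T₂ = 294×(0.127)^0.286 = 163 K; V₂ = 135 L.
For an ideal gas ΔU = nCvΔT with Cv = (5/2)R = 20.8 J/(mol·K).
ΔU = 3.89×20.8×(163−294) = -10600 J.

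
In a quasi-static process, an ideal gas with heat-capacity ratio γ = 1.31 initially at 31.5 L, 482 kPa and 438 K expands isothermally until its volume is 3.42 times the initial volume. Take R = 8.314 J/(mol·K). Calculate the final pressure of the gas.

141 kPa

Isothermal: T stays 438 K; PV = const ⇒ V₂ = 108 L, P₂ = 141 kPa.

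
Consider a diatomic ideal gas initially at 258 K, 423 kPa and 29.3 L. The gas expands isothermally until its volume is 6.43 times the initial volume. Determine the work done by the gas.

n = P₁V₁/(RT₁) = 423×29.3/(8.314×258) = 5.78 mol.
Isothermal: T stays 258 K; PV = const ⇒ V₂ = 188 L, P₂ = 65.8 kPa.
W = nRT ln(V₂/V₁) = 5.78×8.314×258×ln(6.43) = 23100 J.

23100 J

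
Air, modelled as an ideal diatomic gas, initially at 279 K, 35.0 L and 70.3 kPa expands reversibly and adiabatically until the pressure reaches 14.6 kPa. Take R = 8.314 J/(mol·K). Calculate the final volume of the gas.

Adiabatic: T₂/T₁ = (P₂/P₁)^((γ−1)/γ) ⇒ T₂ = 279×(0.208)^0.286 = 178 K; V₂ = 108 L.

108 L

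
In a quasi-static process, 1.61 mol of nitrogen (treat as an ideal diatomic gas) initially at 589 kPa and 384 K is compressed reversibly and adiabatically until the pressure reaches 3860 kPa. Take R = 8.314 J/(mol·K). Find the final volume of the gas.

V₁ = nRT₁/P₁ = 1.61×8.314×384/589 = 8.73 L.
Adiabatic: T₂/T₁ = (P₂/P₁)^((γ−1)/γ) ⇒ T₂ = 384×(6.55)^0.286 = 657 K; V₂ = 2.28 L.

2.28 L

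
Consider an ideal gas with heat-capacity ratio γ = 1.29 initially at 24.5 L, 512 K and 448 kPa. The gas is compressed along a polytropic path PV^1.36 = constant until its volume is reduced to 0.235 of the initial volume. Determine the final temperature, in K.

Polytropic n=1.36: T₂ = T₁(V₁/V₂)^(n−1) = 512×(4.26)^0.36 = 862 K; P₂ = P₁(V₁/V₂)^n = 3210 kPa.

862 K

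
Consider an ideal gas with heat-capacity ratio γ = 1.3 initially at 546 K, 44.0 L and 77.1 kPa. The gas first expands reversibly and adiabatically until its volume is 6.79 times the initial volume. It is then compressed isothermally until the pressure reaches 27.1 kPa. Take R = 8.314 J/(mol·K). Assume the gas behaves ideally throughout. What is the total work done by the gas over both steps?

2180 J

n = P₁V₁/(RT₁) = 77.1×44.0/(8.314×546) = 0.747 mol.
Step 1 — Adiabatic: TV^(γ−1) = const ⇒ T₂ = 546×(0.147)^0.300 = 307 K; PV^γ = const ⇒ P₂ = 6.39 kPa.
ΔU = nCvΔT = 0.747×27.7×(307−546) = -4940 J.
Q = 0 for an adiabatic process, so W = −ΔU = 4940 J.
State after step 1: P = 6.39 kPa, V = 299 L, T = 307 K.
Step 2 — Isothermal: T stays 307 K; PV = const ⇒ V₂ = 70.5 L, P₂ = 27.1 kPa.
ΔU = 0 (ideal gas, T constant).
W = nRT ln(V₂/V₁) = 0.747×8.314×307×ln(0.236) = -2760 J.
Q = ΔU + W = -2760 J.
Net over both steps: W = 2180 J, Q = -2760 J, ΔU = -4940 J.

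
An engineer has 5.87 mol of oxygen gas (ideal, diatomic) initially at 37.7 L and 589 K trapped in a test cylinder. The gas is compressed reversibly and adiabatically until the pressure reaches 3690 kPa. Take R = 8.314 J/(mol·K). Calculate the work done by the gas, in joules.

P₁ = nRT₁/V₁ = 5.87×8.314×589/37.7 = 762 kPa.
Adiabatic: T₂/T₁ = (P₂/P₁)^((γ−1)/γ) ⇒ T₂ = 589×(4.84)^0.286 = 924 K; V₂ = 12.2 L.
ΔU = nCvΔT = 5.87×20.8×(924−589) = 40900 J.
Q = 0 for an adiabatic process, so W = −ΔU = -40900 J.

-40900 J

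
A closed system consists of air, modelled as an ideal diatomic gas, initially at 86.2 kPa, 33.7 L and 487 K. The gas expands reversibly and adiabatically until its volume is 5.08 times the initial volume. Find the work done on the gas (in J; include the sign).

-3470 J

n = P₁V₁/(RT₁) = 86.2×33.7/(8.314×487) = 0.717 mol.
Adiabatic: TV^(γ−1) = const ⇒ T₂ = 487×(0.197)^0.400 = 254 K; PV^γ = const ⇒ P₂ = 8.86 kPa.
ΔU = nCvΔT = 0.717×20.8×(254−487) = -3470 J.
Q = 0 for an adiabatic process, so W = −ΔU = 3470 J.
Work done on the gas = −W_by = -3470 J.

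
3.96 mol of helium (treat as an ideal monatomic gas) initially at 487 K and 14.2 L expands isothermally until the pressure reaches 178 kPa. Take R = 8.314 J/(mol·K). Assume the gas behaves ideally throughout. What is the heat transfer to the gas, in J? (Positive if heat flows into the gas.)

29600 J

P₁ = nRT₁/V₁ = 3.96×8.314×487/14.2 = 1130 kPa.
Isothermal: T stays 487 K; PV = const ⇒ V₂ = 90.1 L, P₂ = 178 kPa.
ΔU = 0 (ideal gas, T constant).
W = nRT ln(V₂/V₁) = 3.96×8.314×487×ln(6.34) = 29600 J.
Q = ΔU + W = 29600 J.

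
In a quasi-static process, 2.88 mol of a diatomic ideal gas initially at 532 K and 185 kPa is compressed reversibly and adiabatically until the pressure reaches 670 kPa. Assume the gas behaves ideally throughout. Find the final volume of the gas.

27.5 L

V₁ = nRT₁/P₁ = 2.88×8.314×532/185 = 68.9 L.
Adiabatic: T₂/T₁ = (P₂/P₁)^((γ−1)/γ) ⇒ T₂ = 532×(3.62)^0.286 = 768 K; V₂ = 27.5 L.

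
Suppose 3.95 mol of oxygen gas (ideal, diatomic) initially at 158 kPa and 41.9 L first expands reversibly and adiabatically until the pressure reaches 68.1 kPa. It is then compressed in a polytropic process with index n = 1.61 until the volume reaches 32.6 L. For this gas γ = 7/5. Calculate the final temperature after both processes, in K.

T₁ = P₁V₁/(nR) = 158×41.9/(3.95×8.314) = 202 K.
Step 1 — Adiabatic: T₂/T₁ = (P₂/P₁)^((γ−1)/γ) ⇒ T₂ = 202×(0.431)^0.286 = 159 K; V₂ = 76.4 L.
ΔU = nCvΔT = 3.95×20.8×(159−202) = -3540 J.
Q = 0 for an adiabatic process, so W = −ΔU = 3540 J.
State after step 1: P = 68.1 kPa, V = 76.4 L, T = 159 K.
Step 2 — Polytropic n=1.61: T₂ = T₁(V₁/V₂)^(n−1) = 159×(2.34)^0.61 = 267 K; P₂ = P₁(V₁/V₂)^n = 269 kPa.
W = (P₁V₁−P₂V₂)/(n−1) = (68.1×76.4−269×32.6)/0.61 = -5820 J.
ΔU = nCvΔT = 3.95×20.8×(267−159) = 8870 J.
Q = ΔU + W = 3050 J.
Net over both steps: W = -2280 J, Q = 3050 J, ΔU = 5330 J.

267 K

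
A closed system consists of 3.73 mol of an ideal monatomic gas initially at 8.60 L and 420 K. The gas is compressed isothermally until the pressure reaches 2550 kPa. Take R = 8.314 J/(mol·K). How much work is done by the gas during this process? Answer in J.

-6790 J

P₁ = nRT₁/V₁ = 3.73×8.314×420/8.60 = 1510 kPa.
Isothermal: T stays 420 K; PV = const ⇒ V₂ = 5.11 L, P₂ = 2550 kPa.
W = nRT ln(V₂/V₁) = 3.73×8.314×420×ln(0.594) = -6790 J.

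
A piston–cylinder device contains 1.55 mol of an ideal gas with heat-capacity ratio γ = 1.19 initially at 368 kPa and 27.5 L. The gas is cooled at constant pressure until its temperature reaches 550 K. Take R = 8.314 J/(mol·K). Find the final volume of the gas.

19.3 L

T₁ = P₁V₁/(nR) = 368×27.5/(1.55×8.314) = 785 K.
Isobaric: P stays 368 kPa; V/T = const ⇒ T₂ = 550 K, V₂ = 19.3 L.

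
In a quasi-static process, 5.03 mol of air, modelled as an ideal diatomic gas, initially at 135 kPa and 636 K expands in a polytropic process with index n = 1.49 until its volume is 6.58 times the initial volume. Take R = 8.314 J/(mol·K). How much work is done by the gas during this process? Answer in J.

V₁ = nRT₁/P₁ = 5.03×8.314×636/135 = 197 L.
Polytropic n=1.49: T₂ = T₁(V₁/V₂)^(n−1) = 636×(0.152)^0.49 = 253 K; P₂ = P₁(V₁/V₂)^n = 8.15 kPa.
W = (P₁V₁−P₂V₂)/(n−1) = (135×197−8.15×1300)/0.49 = 32700 J.

32700 J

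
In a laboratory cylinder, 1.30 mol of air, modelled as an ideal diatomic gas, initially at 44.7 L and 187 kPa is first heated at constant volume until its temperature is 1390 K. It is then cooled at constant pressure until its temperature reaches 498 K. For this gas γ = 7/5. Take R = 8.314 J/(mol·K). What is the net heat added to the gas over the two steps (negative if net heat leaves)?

T₁ = P₁V₁/(nR) = 187×44.7/(1.30×8.314) = 773 K.
Step 1 — Isochoric: V stays 44.7 L; P/T = const ⇒ T₂ = 1390 K, P₂ = 336 kPa.
W = 0 (no volume change).
ΔU = nCvΔT = 1.30×20.8×(1390−773) = 16700 J.
Q = ΔU = 16700 J.
State after step 1: P = 336 kPa, V = 44.7 L, T = 1390 K.
Step 2 — Isobaric: P stays 336 kPa; V/T = const ⇒ T₂ = 498 K, V₂ = 16.0 L.
W = PΔV = 336×(16.0−44.7) kPa·L = -9640 J.
ΔU = nCvΔT = 1.30×20.8×(498−1390) = -24100 J.
Q = ΔU + W = nCpΔT = -33700 J.
Net over both steps: W = -9640 J, Q = -17100 J, ΔU = -7440 J.

-17100 J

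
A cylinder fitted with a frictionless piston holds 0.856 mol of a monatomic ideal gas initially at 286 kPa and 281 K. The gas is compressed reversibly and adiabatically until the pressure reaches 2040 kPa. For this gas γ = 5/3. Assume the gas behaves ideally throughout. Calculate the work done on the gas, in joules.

3580 J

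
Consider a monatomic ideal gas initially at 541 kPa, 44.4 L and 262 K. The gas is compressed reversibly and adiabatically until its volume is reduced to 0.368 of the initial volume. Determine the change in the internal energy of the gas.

34100 J

n = P₁V₁/(RT₁) = 541×44.4/(8.314×262) = 11.0 mol.
Adiabatic: TV^(γ−1) = const ⇒ T₂ = 262×(2.72)^0.667 = 510 K; PV^γ = const ⇒ P₂ = 2860 kPa.
For an ideal gas ΔU = nCvΔT with Cv = (3/2)R = 12.5 J/(mol·K).
ΔU = 11.0×12.5×(510−262) = 34100 J.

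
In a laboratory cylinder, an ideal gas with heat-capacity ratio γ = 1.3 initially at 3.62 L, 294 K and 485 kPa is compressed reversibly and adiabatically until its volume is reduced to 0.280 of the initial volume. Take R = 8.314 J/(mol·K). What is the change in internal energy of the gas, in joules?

n = P₁V₁/(RT₁) = 485×3.62/(8.314×294) = 0.718 mol.
Adiabatic: TV^(γ−1) = const ⇒ T₂ = 294×(3.57)^0.300 = 431 K; PV^γ = const ⇒ P₂ = 2540 kPa.
For an ideal gas ΔU = nCvΔT with Cv = R/(γ−1) = 27.7 J/(mol·K).
ΔU = 0.718×27.7×(431−294) = 2720 J.

2720 J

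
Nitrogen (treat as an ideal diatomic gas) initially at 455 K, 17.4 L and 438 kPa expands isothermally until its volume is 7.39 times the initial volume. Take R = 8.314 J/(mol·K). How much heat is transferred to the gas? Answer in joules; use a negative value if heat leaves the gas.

15200 J

n = P₁V₁/(RT₁) = 438×17.4/(8.314×455) = 2.01 mol.
Isothermal: T stays 455 K; PV = const ⇒ V₂ = 129 L, P₂ = 59.3 kPa.
ΔU = 0 (ideal gas, T constant).
W = nRT ln(V₂/V₁) = 2.01×8.314×455×ln(7.39) = 15200 J.
Q = ΔU + W = 15200 J.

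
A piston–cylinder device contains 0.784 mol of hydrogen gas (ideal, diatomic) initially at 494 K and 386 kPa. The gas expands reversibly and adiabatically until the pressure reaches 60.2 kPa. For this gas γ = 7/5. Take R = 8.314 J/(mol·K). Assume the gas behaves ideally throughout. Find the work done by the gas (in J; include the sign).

V₁ = nRT₁/P₁ = 0.784×8.314×494/386 = 8.34 L.
Adiabatic: T₂/T₁ = (P₂/P₁)^((γ−1)/γ) ⇒ T₂ = 494×(0.156)^0.286 = 291 K; V₂ = 31.5 L.
ΔU = nCvΔT = 0.784×20.8×(291−494) = -3320 J.
Q = 0 for an adiabatic process, so W = −ΔU = 3320 J.

3320 J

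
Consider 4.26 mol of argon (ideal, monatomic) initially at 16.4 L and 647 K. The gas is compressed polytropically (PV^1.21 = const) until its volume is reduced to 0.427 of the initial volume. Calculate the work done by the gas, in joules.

P₁ = nRT₁/V₁ = 4.26×8.314×647/16.4 = 1400 kPa.
Polytropic n=1.21: T₂ = T₁(V₁/V₂)^(n−1) = 647×(2.34)^0.21 = 774 K; P₂ = P₁(V₁/V₂)^n = 3910 kPa.
W = (P₁V₁−P₂V₂)/(n−1) = (1400×16.4−3910×7.00)/0.21 = -21400 J.

-21400 J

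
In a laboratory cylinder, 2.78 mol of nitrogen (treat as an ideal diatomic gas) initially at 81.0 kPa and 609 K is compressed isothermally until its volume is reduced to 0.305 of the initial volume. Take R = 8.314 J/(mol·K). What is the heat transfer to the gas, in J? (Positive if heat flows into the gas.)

V₁ = nRT₁/P₁ = 2.78×8.314×609/81.0 = 174 L.
Isothermal: T stays 609 K; PV = const ⇒ V₂ = 53.0 L, P₂ = 266 kPa.
ΔU = 0 (ideal gas, T constant).
W = nRT ln(V₂/V₁) = 2.78×8.314×609×ln(0.305) = -16700 J.
Q = ΔU + W = -16700 J.

-16700 J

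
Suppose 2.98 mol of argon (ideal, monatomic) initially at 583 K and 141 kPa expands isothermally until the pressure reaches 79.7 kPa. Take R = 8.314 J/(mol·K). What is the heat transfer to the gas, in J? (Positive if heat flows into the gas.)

8240 J

V₁ = nRT₁/P₁ = 2.98×8.314×583/141 = 102 L.
Isothermal: T stays 583 K; PV = const ⇒ V₂ = 181 L, P₂ = 79.7 kPa.
ΔU = 0 (ideal gas, T constant).
W = nRT ln(V₂/V₁) = 2.98×8.314×583×ln(1.77) = 8240 J.
Q = ΔU + W = 8240 J.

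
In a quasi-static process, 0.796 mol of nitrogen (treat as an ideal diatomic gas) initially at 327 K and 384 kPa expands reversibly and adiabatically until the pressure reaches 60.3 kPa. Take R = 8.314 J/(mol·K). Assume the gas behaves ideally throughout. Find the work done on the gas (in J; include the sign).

V₁ = nRT₁/P₁ = 0.796×8.314×327/384 = 5.64 L.
Adiabatic: T₂/T₁ = (P₂/P₁)^((γ−1)/γ) ⇒ T₂ = 327×(0.157)^0.286 = 193 K; V₂ = 21.1 L.
ΔU = nCvΔT = 0.796×20.8×(193−327) = -2220 J.
Q = 0 for an adiabatic process, so W = −ΔU = 2220 J.
Work done on the gas = −W_by = -2220 J.

-2220 J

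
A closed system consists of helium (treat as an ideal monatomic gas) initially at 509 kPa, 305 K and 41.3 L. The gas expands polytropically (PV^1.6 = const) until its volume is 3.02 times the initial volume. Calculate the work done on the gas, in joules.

-17000 J

n = P₁V₁/(RT₁) = 509×41.3/(8.314×305) = 8.29 mol.
Polytropic n=1.6: T₂ = T₁(V₁/V₂)^(n−1) = 305×(0.331)^0.60 = 157 K; P₂ = P₁(V₁/V₂)^n = 86.8 kPa.
W = (P₁V₁−P₂V₂)/(n−1) = (509×41.3−86.8×125)/0.60 = 17000 J.
Work done on the gas = −W_by = -17000 J.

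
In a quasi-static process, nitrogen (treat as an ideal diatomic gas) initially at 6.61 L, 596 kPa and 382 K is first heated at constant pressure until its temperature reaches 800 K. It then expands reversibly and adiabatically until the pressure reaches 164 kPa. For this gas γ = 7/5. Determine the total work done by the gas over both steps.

n = P₁V₁/(RT₁) = 596×6.61/(8.314×382) = 1.24 mol.
Step 1 — Isobaric: P stays 596 kPa; V/T = const ⇒ T₂ = 800 K, V₂ = 13.8 L.
W = PΔV = 596×(13.8−6.61) kPa·L = 4310 J.
ΔU = nCvΔT = 1.24×20.8×(800−382) = 10800 J.
Q = ΔU + W = nCpΔT = 15100 J.
State after step 1: P = 596 kPa, V = 13.8 L, T = 800 K.
Step 2 — Adiabatic: T₂/T₁ = (P₂/P₁)^((γ−1)/γ) ⇒ T₂ = 800×(0.275)^0.286 = 553 K; V₂ = 34.8 L.
ΔU = nCvΔT = 1.24×20.8×(553−800) = -6360 J.
Q = 0 for an adiabatic process, so W = −ΔU = 6360 J.
Net over both steps: W = 10700 J, Q = 15100 J, ΔU = 4420 J.

10700 J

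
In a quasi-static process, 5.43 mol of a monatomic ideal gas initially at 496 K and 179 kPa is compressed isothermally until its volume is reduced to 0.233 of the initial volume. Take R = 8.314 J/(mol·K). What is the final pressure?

768 kPa

V₁ = nRT₁/P₁ = 5.43×8.314×496/179 = 125 L.
Isothermal: T stays 496 K; PV = const ⇒ V₂ = 29.1 L, P₂ = 768 kPa.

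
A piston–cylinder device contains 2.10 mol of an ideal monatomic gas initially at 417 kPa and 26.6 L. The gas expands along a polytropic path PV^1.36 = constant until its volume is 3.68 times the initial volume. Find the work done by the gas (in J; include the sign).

T₁ = P₁V₁/(nR) = 417×26.6/(2.10×8.314) = 635 K.
Polytropic n=1.36: T₂ = T₁(V₁/V₂)^(n−1) = 635×(0.272)^0.36 = 397 K; P₂ = P₁(V₁/V₂)^n = 70.9 kPa.
W = (P₁V₁−P₂V₂)/(n−1) = (417×26.6−70.9×97.9)/0.36 = 11500 J.

11500 J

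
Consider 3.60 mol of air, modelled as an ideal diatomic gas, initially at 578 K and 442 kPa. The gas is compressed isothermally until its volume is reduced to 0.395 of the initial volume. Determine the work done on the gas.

16100 J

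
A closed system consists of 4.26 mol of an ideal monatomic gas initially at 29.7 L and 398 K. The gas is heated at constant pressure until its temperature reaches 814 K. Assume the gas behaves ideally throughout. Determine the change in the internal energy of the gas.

P₁ = nRT₁/V₁ = 4.26×8.314×398/29.7 = 475 kPa.
Isobaric: P stays 475 kPa; V/T = const ⇒ T₂ = 814 K, V₂ = 60.7 L.
For an ideal gas ΔU = nCvΔT with Cv = (3/2)R = 12.5 J/(mol·K).
ΔU = 4.26×12.5×(814−398) = 22100 J.

22100 J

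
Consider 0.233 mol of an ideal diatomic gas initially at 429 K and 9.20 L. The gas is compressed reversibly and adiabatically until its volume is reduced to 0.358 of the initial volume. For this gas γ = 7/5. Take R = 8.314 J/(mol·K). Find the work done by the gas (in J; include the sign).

-1060 J

P₁ = nRT₁/V₁ = 0.233×8.314×429/9.20 = 90.3 kPa.
Adiabatic: TV^(γ−1) = const ⇒ T₂ = 429×(2.79)^0.400 = 647 K; PV^γ = const ⇒ P₂ = 381 kPa.
ΔU = nCvΔT = 0.233×20.8×(647−429) = 1060 J.
Q = 0 for an adiabatic process, so W = −ΔU = -1060 J.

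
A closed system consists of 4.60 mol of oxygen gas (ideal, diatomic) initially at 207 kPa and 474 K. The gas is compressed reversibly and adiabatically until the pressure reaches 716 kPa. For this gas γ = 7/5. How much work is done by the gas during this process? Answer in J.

V₁ = nRT₁/P₁ = 4.60×8.314×474/207 = 87.6 L.
Adiabatic: T₂/T₁ = (P₂/P₁)^((γ−1)/γ) ⇒ T₂ = 474×(3.46)^0.286 = 676 K; V₂ = 36.1 L.
ΔU = nCvΔT = 4.60×20.8×(676−474) = 19300 J.
Q = 0 for an adiabatic process, so W = −ΔU = -19300 J.

-19300 J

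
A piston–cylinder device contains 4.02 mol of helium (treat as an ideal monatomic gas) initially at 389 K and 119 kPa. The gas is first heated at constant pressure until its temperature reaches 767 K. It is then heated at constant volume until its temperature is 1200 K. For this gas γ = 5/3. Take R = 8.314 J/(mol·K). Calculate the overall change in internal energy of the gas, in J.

40700 J

V₁ = nRT₁/P₁ = 4.02×8.314×389/119 = 109 L.
Step 1 — Isobaric: P stays 119 kPa; V/T = const ⇒ T₂ = 767 K, V₂ = 215 L.
W = PΔV = 119×(215−109) kPa·L = 12600 J.
ΔU = nCvΔT = 4.02×12.5×(767−389) = 19000 J.
Q = ΔU + W = nCpΔT = 31600 J.
State after step 1: P = 119 kPa, V = 215 L, T = 767 K.
Step 2 — Isochoric: V stays 215 L; P/T = const ⇒ T₂ = 1200 K, P₂ = 186 kPa.
W = 0 (no volume change).
ΔU = nCvΔT = 4.02×12.5×(1200−767) = 21700 J.
Q = ΔU = 21700 J.
Net over both steps: W = 12600 J, Q = 53300 J, ΔU = 40700 J.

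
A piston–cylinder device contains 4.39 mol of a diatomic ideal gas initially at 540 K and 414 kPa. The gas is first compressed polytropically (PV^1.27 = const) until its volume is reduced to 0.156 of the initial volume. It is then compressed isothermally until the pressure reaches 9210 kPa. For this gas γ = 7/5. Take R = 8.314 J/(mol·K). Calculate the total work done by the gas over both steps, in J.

-71700 J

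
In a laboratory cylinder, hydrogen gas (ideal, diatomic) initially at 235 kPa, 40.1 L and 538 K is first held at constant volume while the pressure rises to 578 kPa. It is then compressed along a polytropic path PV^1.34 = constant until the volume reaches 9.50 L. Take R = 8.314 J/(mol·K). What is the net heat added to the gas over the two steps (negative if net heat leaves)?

27900 J

n = P₁V₁/(RT₁) = 235×40.1/(8.314×538) = 2.11 mol.
Step 1 — Isochoric: V stays 40.1 L; P/T = const ⇒ T₂ = 1320 K, P₂ = 578 kPa.
W = 0 (no volume change).
ΔU = nCvΔT = 2.11×20.8×(1320−538) = 34400 J.
Q = ΔU = 34400 J.
State after step 1: P = 578 kPa, V = 40.1 L, T = 1320 K.
Step 2 — Polytropic n=1.34: T₂ = T₁(V₁/V₂)^(n−1) = 1320×(4.22)^0.34 = 2160 K; P₂ = P₁(V₁/V₂)^n = 3980 kPa.
W = (P₁V₁−P₂V₂)/(n−1) = (578×40.1−3980×9.50)/0.34 = -43100 J.
ΔU = nCvΔT = 2.11×20.8×(2160−1320) = 36600 J.
Q = ΔU + W = -6460 J.
Net over both steps: W = -43100 J, Q = 27900 J, ΔU = 71000 J.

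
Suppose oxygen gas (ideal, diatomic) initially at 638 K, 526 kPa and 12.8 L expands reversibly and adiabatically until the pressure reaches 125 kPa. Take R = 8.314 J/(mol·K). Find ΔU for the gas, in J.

-5670 J

n = P₁V₁/(RT₁) = 526×12.8/(8.314×638) = 1.27 mol.
Adiabatic: T₂/T₁ = (P₂/P₁)^((γ−1)/γ) ⇒ T₂ = 638×(0.238)^0.286 = 423 K; V₂ = 35.7 L.
For an ideal gas ΔU = nCvΔT with Cv = (5/2)R = 20.8 J/(mol·K).
ΔU = 1.27×20.8×(423−638) = -5670 J.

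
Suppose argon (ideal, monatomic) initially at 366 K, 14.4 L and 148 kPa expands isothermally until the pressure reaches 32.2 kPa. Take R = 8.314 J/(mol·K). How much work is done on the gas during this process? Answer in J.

n = P₁V₁/(RT₁) = 148×14.4/(8.314×366) = 0.700 mol.
Isothermal: T stays 366 K; PV = const ⇒ V₂ = 66.2 L, P₂ = 32.2 kPa.
W = nRT ln(V₂/V₁) = 0.700×8.314×366×ln(4.60) = 3250 J.
Work done on the gas = −W_by = -3250 J.

-3250 J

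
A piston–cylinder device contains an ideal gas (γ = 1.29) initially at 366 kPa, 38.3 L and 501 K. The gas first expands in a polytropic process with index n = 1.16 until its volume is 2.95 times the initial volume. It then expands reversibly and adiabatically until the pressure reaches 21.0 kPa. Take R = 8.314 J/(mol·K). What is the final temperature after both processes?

294 K

n = P₁V₁/(RT₁) = 366×38.3/(8.314×501) = 3.37 mol.
Step 1 — Polytropic n=1.16: T₂ = T₁(V₁/V₂)^(n−1) = 501×(0.339)^0.16 = 421 K; P₂ = P₁(V₁/V₂)^n = 104 kPa.
W = (P₁V₁−P₂V₂)/(n−1) = (366×38.3−104×113)/0.16 = 13900 J.
ΔU = nCvΔT = 3.37×28.7×(421−501) = -7680 J.
Q = ΔU + W = 6240 J.
State after step 1: P = 104 kPa, V = 113 L, T = 421 K.
Step 2 — Adiabatic: T₂/T₁ = (P₂/P₁)^((γ−1)/γ) ⇒ T₂ = 421×(0.201)^0.225 = 294 K; V₂ = 392 L.
ΔU = nCvΔT = 3.37×28.7×(294−421) = -12300 J.
Q = 0 for an adiabatic process, so W = −ΔU = 12300 J.
Net over both steps: W = 26200 J, Q = 6240 J, ΔU = -20000 J.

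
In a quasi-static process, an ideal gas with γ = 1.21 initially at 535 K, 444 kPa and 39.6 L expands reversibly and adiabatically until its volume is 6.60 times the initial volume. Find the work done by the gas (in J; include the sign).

n = P₁V₁/(RT₁) = 444×39.6/(8.314×535) = 3.95 mol.
Adiabatic: TV^(γ−1) = const ⇒ T₂ = 535×(0.152)^0.210 = 360 K; PV^γ = const ⇒ P₂ = 45.3 kPa.
ΔU = nCvΔT = 3.95×39.6×(360−535) = -27400 J.
Q = 0 for an adiabatic process, so W = −ΔU = 27400 J.

27400 J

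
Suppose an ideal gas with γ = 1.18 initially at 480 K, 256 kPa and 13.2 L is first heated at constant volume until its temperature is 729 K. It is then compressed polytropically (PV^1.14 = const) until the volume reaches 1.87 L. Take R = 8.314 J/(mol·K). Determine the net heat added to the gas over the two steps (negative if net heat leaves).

n = P₁V₁/(RT₁) = 256×13.2/(8.314×480) = 0.847 mol.
Step 1 — Isochoric: V stays 13.2 L; P/T = const ⇒ T₂ = 729 K, P₂ = 389 kPa.
W = 0 (no volume change).
ΔU = nCvΔT = 0.847×46.2×(729−480) = 9740 J.
Q = ΔU = 9740 J.
State after step 1: P = 389 kPa, V = 13.2 L, T = 729 K.
Step 2 — Polytropic n=1.14: T₂ = T₁(V₁/V₂)^(n−1) = 729×(7.06)^0.14 = 958 K; P₂ = P₁(V₁/V₂)^n = 3610 kPa.
W = (P₁V₁−P₂V₂)/(n−1) = (389×13.2−3610×1.87)/0.14 = -11500 J.
ΔU = nCvΔT = 0.847×46.2×(958−729) = 8970 J.
Q = ΔU + W = -2560 J.
Net over both steps: W = -11500 J, Q = 7180 J, ΔU = 18700 J.

7180 J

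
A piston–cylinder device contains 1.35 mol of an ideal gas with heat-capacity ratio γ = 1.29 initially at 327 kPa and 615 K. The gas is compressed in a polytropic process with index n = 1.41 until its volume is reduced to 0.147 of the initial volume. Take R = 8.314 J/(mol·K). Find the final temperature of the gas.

1350 K

V₁ = nRT₁/P₁ = 1.35×8.314×615/327 = 21.1 L.
Polytropic n=1.41: T₂ = T₁(V₁/V₂)^(n−1) = 615×(6.80)^0.41 = 1350 K; P₂ = P₁(V₁/V₂)^n = 4880 kPa.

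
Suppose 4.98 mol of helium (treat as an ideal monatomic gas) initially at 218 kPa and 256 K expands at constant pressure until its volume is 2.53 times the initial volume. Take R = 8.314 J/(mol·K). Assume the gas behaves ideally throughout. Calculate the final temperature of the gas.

V₁ = nRT₁/P₁ = 4.98×8.314×256/218 = 48.6 L.
Isobaric: P stays 218 kPa; V/T = const ⇒ T₂ = 648 K, V₂ = 123 L.

648 K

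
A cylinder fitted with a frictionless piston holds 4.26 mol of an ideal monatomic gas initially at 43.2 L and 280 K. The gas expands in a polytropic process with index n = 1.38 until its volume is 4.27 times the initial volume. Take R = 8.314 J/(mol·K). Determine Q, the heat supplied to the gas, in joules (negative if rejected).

P₁ = nRT₁/V₁ = 4.26×8.314×280/43.2 = 230 kPa.
Polytropic n=1.38: T₂ = T₁(V₁/V₂)^(n−1) = 280×(0.234)^0.38 = 161 K; P₂ = P₁(V₁/V₂)^n = 31.0 kPa.
W = (P₁V₁−P₂V₂)/(n−1) = (230×43.2−31.0×184)/0.38 = 11100 J.
ΔU = nCvΔT = 4.26×12.5×(161−280) = -6310 J.
Q = ΔU + W = 4760 J.

4760 J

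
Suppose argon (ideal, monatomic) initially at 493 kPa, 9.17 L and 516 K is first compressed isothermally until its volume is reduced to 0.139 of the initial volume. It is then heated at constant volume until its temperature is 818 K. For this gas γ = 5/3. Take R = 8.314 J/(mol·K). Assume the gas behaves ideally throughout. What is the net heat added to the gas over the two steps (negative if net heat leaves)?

n = P₁V₁/(RT₁) = 493×9.17/(8.314×516) = 1.05 mol.
Step 1 — Isothermal: T stays 516 K; PV = const ⇒ V₂ = 1.27 L, P₂ = 3550 kPa.
ΔU = 0 (ideal gas, T constant).
W = nRT ln(V₂/V₁) = 1.05×8.314×516×ln(0.139) = -8920 J.
Q = ΔU + W = -8920 J.
State after step 1: P = 3550 kPa, V = 1.27 L, T = 516 K.
Step 2 — Isochoric: V stays 1.27 L; P/T = const ⇒ T₂ = 818 K, P₂ = 5620 kPa.
W = 0 (no volume change).
ΔU = nCvΔT = 1.05×12.5×(818−516) = 3970 J.
Q = ΔU = 3970 J.
Net over both steps: W = -8920 J, Q = -4950 J, ΔU = 3970 J.

-4950 J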